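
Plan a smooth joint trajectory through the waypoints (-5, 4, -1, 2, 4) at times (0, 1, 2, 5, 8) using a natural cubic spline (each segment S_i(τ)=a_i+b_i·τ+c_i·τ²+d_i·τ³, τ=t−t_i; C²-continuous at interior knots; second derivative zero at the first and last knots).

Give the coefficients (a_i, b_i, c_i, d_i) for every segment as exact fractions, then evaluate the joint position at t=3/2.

Δ: Δ0=9, Δ1=-5, Δ2=1, Δ3=2/3
row 1: diag=4, rhs=-84; c'=1/4, d'=-21
row 2: denom=8−1·1/4=31/4; d'=(36−1·-21)/(31/4)=228/31
row 3: denom=12−3·12/31=336/31; d'=(-2−3·228/31)/(336/31)=-373/168
back: M3=-373/168
back: M2=228/31−12/31·-373/168=115/14
back: M1=-21−1/4·115/14=-1291/56
M: M0=0, M1=-1291/56, M2=115/14, M3=-373/168, M4=0
seg 0: a=-5, c=M0/2=0, d=(M1−M0)/(6·1)=-1291/336, b=Δ0−h0·(2M0+M1)/6=4315/336
seg 1: a=4, c=M1/2=-1291/112, d=(M2−M1)/(6·1)=1751/336, b=Δ1−h1·(2M1+M2)/6=221/168
seg 2: a=-1, c=M2/2=115/28, d=(M3−M2)/(6·3)=-1753/3024, b=Δ2−h2·(2M2+M3)/6=-293/48
seg 3: a=2, c=M3/2=-373/336, d=(M4−M3)/(6·3)=373/3024, b=Δ3−h3·(2M3+M4)/6=485/168
t_q=3/2 → seg 1, τ=1/2; S=4+221/168·τ+-1291/112·τ²+1751/336·τ³=2175/896

  seg 0: a=-5 b=4315/336 c=0 d=-1291/336
  seg 1: a=4 b=221/168 c=-1291/112 d=1751/336
  seg 2: a=-1 b=-293/48 c=115/28 d=-1753/3024
  seg 3: a=2 b=485/168 c=-373/336 d=373/3024
S(3/2) = 2175/896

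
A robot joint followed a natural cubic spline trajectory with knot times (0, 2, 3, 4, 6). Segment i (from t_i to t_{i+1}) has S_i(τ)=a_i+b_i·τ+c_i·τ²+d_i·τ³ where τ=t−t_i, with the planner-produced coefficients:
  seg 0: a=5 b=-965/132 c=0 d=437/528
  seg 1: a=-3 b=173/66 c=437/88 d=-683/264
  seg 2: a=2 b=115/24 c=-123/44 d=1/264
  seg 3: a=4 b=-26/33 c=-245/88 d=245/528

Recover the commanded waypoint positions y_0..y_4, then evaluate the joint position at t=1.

y_0=5 y_1=-3 y_2=2 y_3=4 y_4=-5
S(1) = -261/176

y_0 = S_0(0) = a_0 = 5
y_1 = S_1(0) = a_1 = -3
y_2 = S_2(0) = a_2 = 2
y_3 = S_3(0) = a_3 = 4
y_4 = S_3(2) = -5
t_q=1 is in segment 0 (τ=1); S_0(τ)=-261/176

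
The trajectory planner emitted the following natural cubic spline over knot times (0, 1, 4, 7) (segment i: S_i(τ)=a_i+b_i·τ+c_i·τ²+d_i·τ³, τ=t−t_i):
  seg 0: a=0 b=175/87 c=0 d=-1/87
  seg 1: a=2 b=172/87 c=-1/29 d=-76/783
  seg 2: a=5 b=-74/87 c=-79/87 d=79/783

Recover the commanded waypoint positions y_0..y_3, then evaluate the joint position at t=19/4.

y_0=0 y_1=2 y_2=5 y_3=-3
S(19/4) = 7227/1856

y_0 = S_0(0) = a_0 = 0
y_1 = S_1(0) = a_1 = 2
y_2 = S_2(0) = a_2 = 5
y_3 = S_2(3) = -3
t_q=19/4 is in segment 2 (τ=3/4); S_2(τ)=7227/1856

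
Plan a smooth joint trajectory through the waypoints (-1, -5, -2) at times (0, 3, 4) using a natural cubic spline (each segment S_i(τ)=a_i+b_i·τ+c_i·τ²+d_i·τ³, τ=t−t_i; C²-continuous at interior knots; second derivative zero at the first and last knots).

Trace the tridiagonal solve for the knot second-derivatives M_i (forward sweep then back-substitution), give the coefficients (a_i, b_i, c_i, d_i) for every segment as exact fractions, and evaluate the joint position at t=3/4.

  seg 0: a=-1 b=-71/24 c=0 d=13/72
  seg 1: a=-5 b=23/12 c=13/8 d=-13/24
S(3/4) = -1609/512

Δ: Δ0=-4/3, Δ1=3
row 1: diag=8, rhs=26; c'=1/8, d'=13/4
back: M1=13/4
M: M0=0, M1=13/4, M2=0
seg 0: a=-1, c=M0/2=0, d=(M1−M0)/(6·3)=13/72, b=Δ0−h0·(2M0+M1)/6=-71/24
seg 1: a=-5, c=M1/2=13/8, d=(M2−M1)/(6·1)=-13/24, b=Δ1−h1·(2M1+M2)/6=23/12
t_q=3/4 → seg 0, τ=3/4; S=-1+-71/24·τ+0·τ²+13/72·τ³=-1609/512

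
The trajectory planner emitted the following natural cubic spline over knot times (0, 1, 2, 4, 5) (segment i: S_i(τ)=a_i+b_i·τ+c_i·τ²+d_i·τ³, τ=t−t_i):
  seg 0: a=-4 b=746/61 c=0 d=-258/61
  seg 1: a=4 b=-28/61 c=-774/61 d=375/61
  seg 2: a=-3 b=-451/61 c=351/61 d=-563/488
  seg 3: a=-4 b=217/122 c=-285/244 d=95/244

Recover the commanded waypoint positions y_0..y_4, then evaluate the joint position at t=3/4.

y_0 = S_0(0) = a_0 = -4
y_1 = S_1(0) = a_1 = 4
y_2 = S_2(0) = a_2 = -3
y_3 = S_3(0) = a_3 = -4
y_4 = S_3(1) = -3
t_q=3/4 is in segment 0 (τ=3/4); S_0(τ)=6613/1952

y_0=-4 y_1=4 y_2=-3 y_3=-4 y_4=-3
S(3/4) = 6613/1952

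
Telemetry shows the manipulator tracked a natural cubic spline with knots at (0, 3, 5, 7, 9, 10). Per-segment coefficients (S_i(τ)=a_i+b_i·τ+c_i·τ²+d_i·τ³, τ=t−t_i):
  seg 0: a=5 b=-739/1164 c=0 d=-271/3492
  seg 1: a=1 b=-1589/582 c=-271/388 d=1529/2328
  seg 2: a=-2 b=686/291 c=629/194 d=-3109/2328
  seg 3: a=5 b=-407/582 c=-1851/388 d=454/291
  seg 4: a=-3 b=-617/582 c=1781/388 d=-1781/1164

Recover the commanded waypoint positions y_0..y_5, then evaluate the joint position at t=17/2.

y_0=5 y_1=1 y_2=-2 y_3=5 y_4=-3 y_5=-1
S(17/2) = -2355/1552

y_0 = S_0(0) = a_0 = 5
y_1 = S_1(0) = a_1 = 1
y_2 = S_2(0) = a_2 = -2
y_3 = S_3(0) = a_3 = 5
y_4 = S_4(0) = a_4 = -3
y_5 = S_4(1) = -1
t_q=17/2 is in segment 3 (τ=3/2); S_3(τ)=-2355/1552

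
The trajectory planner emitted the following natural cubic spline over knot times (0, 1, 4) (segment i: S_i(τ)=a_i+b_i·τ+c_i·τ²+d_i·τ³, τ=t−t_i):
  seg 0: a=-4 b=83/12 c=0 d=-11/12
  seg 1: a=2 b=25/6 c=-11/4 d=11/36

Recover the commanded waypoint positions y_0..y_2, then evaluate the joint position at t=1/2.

y_0 = S_0(0) = a_0 = -4
y_1 = S_1(0) = a_1 = 2
y_2 = S_1(3) = -2
t_q=1/2 is in segment 0 (τ=1/2); S_0(τ)=-21/32

y_0=-4 y_1=2 y_2=-2
S(1/2) = -21/32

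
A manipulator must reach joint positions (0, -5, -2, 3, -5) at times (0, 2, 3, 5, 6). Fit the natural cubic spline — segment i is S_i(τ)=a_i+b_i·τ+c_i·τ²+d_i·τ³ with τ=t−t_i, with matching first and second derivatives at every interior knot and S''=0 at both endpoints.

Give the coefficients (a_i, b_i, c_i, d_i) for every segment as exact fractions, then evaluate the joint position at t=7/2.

  seg 0: a=0 b=-781/186 c=0 d=79/186
  seg 1: a=-5 b=167/186 c=79/31 d=-83/186
  seg 2: a=-2 b=433/93 c=75/62 d=-851/744
  seg 3: a=3 b=-787/186 c=-701/124 d=701/372
S(7/2) = 967/1984

Δ: Δ0=-5/2, Δ1=3, Δ2=5/2, Δ3=-8
row 1: diag=6, rhs=33; c'=1/6, d'=11/2
row 2: denom=6−1·1/6=35/6; d'=(-3−1·11/2)/(35/6)=-51/35
row 3: denom=6−2·12/35=186/35; d'=(-63−2·-51/35)/(186/35)=-701/62
back: M3=-701/62
back: M2=-51/35−12/35·-701/62=75/31
back: M1=11/2−1/6·75/31=158/31
M: M0=0, M1=158/31, M2=75/31, M3=-701/62, M4=0
seg 0: a=0, c=M0/2=0, d=(M1−M0)/(6·2)=79/186, b=Δ0−h0·(2M0+M1)/6=-781/186
seg 1: a=-5, c=M1/2=79/31, d=(M2−M1)/(6·1)=-83/186, b=Δ1−h1·(2M1+M2)/6=167/186
seg 2: a=-2, c=M2/2=75/62, d=(M3−M2)/(6·2)=-851/744, b=Δ2−h2·(2M2+M3)/6=433/93
seg 3: a=3, c=M3/2=-701/124, d=(M4−M3)/(6·1)=701/372, b=Δ3−h3·(2M3+M4)/6=-787/186
t_q=7/2 → seg 2, τ=1/2; S=-2+433/93·τ+75/62·τ²+-851/744·τ³=967/1984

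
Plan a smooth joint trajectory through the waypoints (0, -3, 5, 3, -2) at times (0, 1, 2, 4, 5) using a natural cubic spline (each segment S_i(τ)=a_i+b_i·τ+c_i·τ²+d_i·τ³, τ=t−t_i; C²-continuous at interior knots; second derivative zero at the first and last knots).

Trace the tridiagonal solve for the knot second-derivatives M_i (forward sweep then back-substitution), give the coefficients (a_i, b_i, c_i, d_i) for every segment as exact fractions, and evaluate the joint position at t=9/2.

Δ: Δ0=-3, Δ1=8, Δ2=-1, Δ3=-5
row 1: diag=4, rhs=66; c'=1/4, d'=33/2
row 2: denom=6−1·1/4=23/4; d'=(-54−1·33/2)/(23/4)=-282/23
row 3: denom=6−2·8/23=122/23; d'=(-24−2·-282/23)/(122/23)=6/61
back: M3=6/61
back: M2=-282/23−8/23·6/61=-750/61
back: M1=33/2−1/4·-750/61=1194/61
M: M0=0, M1=1194/61, M2=-750/61, M3=6/61, M4=0
seg 0: a=0, c=M0/2=0, d=(M1−M0)/(6·1)=199/61, b=Δ0−h0·(2M0+M1)/6=-382/61
seg 1: a=-3, c=M1/2=597/61, d=(M2−M1)/(6·1)=-324/61, b=Δ1−h1·(2M1+M2)/6=215/61
seg 2: a=5, c=M2/2=-375/61, d=(M3−M2)/(6·2)=63/61, b=Δ2−h2·(2M2+M3)/6=437/61
seg 3: a=3, c=M3/2=3/61, d=(M4−M3)/(6·1)=-1/61, b=Δ3−h3·(2M3+M4)/6=-307/61
t_q=9/2 → seg 3, τ=1/2; S=3+-307/61·τ+3/61·τ²+-1/61·τ³=241/488

  seg 0: a=0 b=-382/61 c=0 d=199/61
  seg 1: a=-3 b=215/61 c=597/61 d=-324/61
  seg 2: a=5 b=437/61 c=-375/61 d=63/61
  seg 3: a=3 b=-307/61 c=3/61 d=-1/61
S(9/2) = 241/488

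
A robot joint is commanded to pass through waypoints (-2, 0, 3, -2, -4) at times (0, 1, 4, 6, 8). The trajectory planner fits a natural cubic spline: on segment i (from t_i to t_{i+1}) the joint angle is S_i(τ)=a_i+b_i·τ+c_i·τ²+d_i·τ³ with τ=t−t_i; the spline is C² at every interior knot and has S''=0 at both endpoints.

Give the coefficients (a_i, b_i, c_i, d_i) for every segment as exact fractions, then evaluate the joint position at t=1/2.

Δ: Δ0=2, Δ1=1, Δ2=-5/2, Δ3=-1
row 1: diag=8, rhs=-6; c'=3/8, d'=-3/4
row 2: denom=10−3·3/8=71/8; d'=(-21−3·-3/4)/(71/8)=-150/71
row 3: denom=8−2·16/71=536/71; d'=(9−2·-150/71)/(536/71)=939/536
back: M3=939/536
back: M2=-150/71−16/71·939/536=-168/67
back: M1=-3/4−3/8·-168/67=51/268
M: M0=0, M1=51/268, M2=-168/67, M3=939/536, M4=0
seg 0: a=-2, c=M0/2=0, d=(M1−M0)/(6·1)=17/536, b=Δ0−h0·(2M0+M1)/6=1055/536
seg 1: a=0, c=M1/2=51/536, d=(M2−M1)/(6·3)=-241/1608, b=Δ1−h1·(2M1+M2)/6=553/268
seg 2: a=3, c=M2/2=-84/67, d=(M3−M2)/(6·2)=761/2144, b=Δ2−h2·(2M2+M3)/6=-757/536
seg 3: a=-2, c=M3/2=939/1072, d=(M4−M3)/(6·2)=-313/2144, b=Δ3−h3·(2M3+M4)/6=-581/268
t_q=1/2 → seg 0, τ=1/2; S=-2+1055/536·τ+0·τ²+17/536·τ³=-4339/4288

  seg 0: a=-2 b=1055/536 c=0 d=17/536
  seg 1: a=0 b=553/268 c=51/536 d=-241/1608
  seg 2: a=3 b=-757/536 c=-84/67 d=761/2144
  seg 3: a=-2 b=-581/268 c=939/1072 d=-313/2144
S(1/2) = -4339/4288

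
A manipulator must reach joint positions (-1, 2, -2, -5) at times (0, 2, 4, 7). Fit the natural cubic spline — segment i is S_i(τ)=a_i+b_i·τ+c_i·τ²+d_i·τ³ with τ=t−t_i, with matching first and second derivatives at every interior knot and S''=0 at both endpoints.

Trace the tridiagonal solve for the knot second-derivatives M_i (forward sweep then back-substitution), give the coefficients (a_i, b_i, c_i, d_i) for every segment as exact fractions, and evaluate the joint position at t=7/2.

  seg 0: a=-1 b=47/19 c=0 d=-37/152
  seg 1: a=2 b=-17/38 c=-111/76 d=13/38
  seg 2: a=-2 b=-83/38 c=45/76 d=-5/76
S(7/2) = -61/76

Δ: Δ0=3/2, Δ1=-2, Δ2=-1
row 1: diag=8, rhs=-21; c'=1/4, d'=-21/8
row 2: denom=10−2·1/4=19/2; d'=(6−2·-21/8)/(19/2)=45/38
back: M2=45/38
back: M1=-21/8−1/4·45/38=-111/38
M: M0=0, M1=-111/38, M2=45/38, M3=0
seg 0: a=-1, c=M0/2=0, d=(M1−M0)/(6·2)=-37/152, b=Δ0−h0·(2M0+M1)/6=47/19
seg 1: a=2, c=M1/2=-111/76, d=(M2−M1)/(6·2)=13/38, b=Δ1−h1·(2M1+M2)/6=-17/38
seg 2: a=-2, c=M2/2=45/76, d=(M3−M2)/(6·3)=-5/76, b=Δ2−h2·(2M2+M3)/6=-83/38
t_q=7/2 → seg 1, τ=3/2; S=2+-17/38·τ+-111/76·τ²+13/38·τ³=-61/76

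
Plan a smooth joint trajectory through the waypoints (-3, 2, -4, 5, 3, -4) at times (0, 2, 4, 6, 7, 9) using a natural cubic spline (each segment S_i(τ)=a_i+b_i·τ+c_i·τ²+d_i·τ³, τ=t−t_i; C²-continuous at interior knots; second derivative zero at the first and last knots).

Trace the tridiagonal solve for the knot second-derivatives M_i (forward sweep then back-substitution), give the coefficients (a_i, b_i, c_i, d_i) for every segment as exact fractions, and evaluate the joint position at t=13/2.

Δ: Δ0=5/2, Δ1=-3, Δ2=9/2, Δ3=-2, Δ4=-7/2
row 1: diag=8, rhs=-33; c'=1/4, d'=-33/8
row 2: denom=8−2·1/4=15/2; d'=(45−2·-33/8)/(15/2)=71/10
row 3: denom=6−2·4/15=82/15; d'=(-39−2·71/10)/(82/15)=-399/41
row 4: denom=6−1·15/82=477/82; d'=(-9−1·-399/41)/(477/82)=20/159
back: M4=20/159
back: M3=-399/41−15/82·20/159=-517/53
back: M2=71/10−4/15·-517/53=3085/318
back: M1=-33/8−1/4·3085/318=-2083/318
M: M0=0, M1=-2083/318, M2=3085/318, M3=-517/53, M4=20/159, M5=0
seg 0: a=-3, c=M0/2=0, d=(M1−M0)/(6·2)=-2083/3816, b=Δ0−h0·(2M0+M1)/6=2234/477
seg 1: a=2, c=M1/2=-2083/636, d=(M2−M1)/(6·2)=646/477, b=Δ1−h1·(2M1+M2)/6=-1781/954
seg 2: a=-4, c=M2/2=3085/636, d=(M3−M2)/(6·2)=-6187/3816, b=Δ2−h2·(2M2+M3)/6=1225/954
seg 3: a=5, c=M3/2=-517/106, d=(M4−M3)/(6·1)=1571/954, b=Δ3−h3·(2M3+M4)/6=587/477
seg 4: a=3, c=M4/2=10/159, d=(M5−M4)/(6·2)=-5/477, b=Δ4−h4·(2M4+M5)/6=-3419/954
t_q=13/2 → seg 3, τ=1/2; S=5+587/477·τ+-517/106·τ²+1571/954·τ³=11707/2544

  seg 0: a=-3 b=2234/477 c=0 d=-2083/3816
  seg 1: a=2 b=-1781/954 c=-2083/636 d=646/477
  seg 2: a=-4 b=1225/954 c=3085/636 d=-6187/3816
  seg 3: a=5 b=587/477 c=-517/106 d=1571/954
  seg 4: a=3 b=-3419/954 c=10/159 d=-5/477
S(13/2) = 11707/2544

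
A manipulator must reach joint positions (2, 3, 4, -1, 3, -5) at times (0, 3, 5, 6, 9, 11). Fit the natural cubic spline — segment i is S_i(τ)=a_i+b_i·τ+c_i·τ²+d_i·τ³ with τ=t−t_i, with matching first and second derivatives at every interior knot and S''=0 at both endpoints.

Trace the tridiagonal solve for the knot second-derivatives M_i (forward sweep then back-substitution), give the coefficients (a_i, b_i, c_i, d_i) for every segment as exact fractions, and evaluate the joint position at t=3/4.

Δ: Δ0=1/3, Δ1=1/2, Δ2=-5, Δ3=4/3, Δ4=-4
row 1: diag=10, rhs=1; c'=1/5, d'=1/10
row 2: denom=6−2·1/5=28/5; d'=(-33−2·1/10)/(28/5)=-83/14
row 3: denom=8−1·5/28=219/28; d'=(38−1·-83/14)/(219/28)=410/73
row 4: denom=10−3·28/73=646/73; d'=(-32−3·410/73)/(646/73)=-1783/323
back: M4=-1783/323
back: M3=410/73−28/73·-1783/323=2498/323
back: M2=-83/14−5/28·2498/323=-2361/323
back: M1=1/10−1/5·-2361/323=1009/646
M: M0=0, M1=1009/646, M2=-2361/323, M3=2498/323, M4=-1783/323, M5=0
seg 0: a=2, c=M0/2=0, d=(M1−M0)/(6·3)=1009/11628, b=Δ0−h0·(2M0+M1)/6=-1735/3876
seg 1: a=3, c=M1/2=1009/1292, d=(M2−M1)/(6·2)=-5731/7752, b=Δ1−h1·(2M1+M2)/6=3673/1938
seg 2: a=4, c=M2/2=-2361/646, d=(M3−M2)/(6·1)=4859/1938, b=Δ2−h2·(2M2+M3)/6=-3733/969
seg 3: a=-1, c=M3/2=1249/323, d=(M4−M3)/(6·3)=-1427/1938, b=Δ3−h3·(2M3+M4)/6=-415/114
seg 4: a=3, c=M4/2=-1783/646, d=(M5−M4)/(6·2)=1783/3876, b=Δ4−h4·(2M4+M5)/6=-310/969
t_q=3/4 → seg 0, τ=3/4; S=2+-1735/3876·τ+0·τ²+1009/11628·τ³=140643/82688

  seg 0: a=2 b=-1735/3876 c=0 d=1009/11628
  seg 1: a=3 b=3673/1938 c=1009/1292 d=-5731/7752
  seg 2: a=4 b=-3733/969 c=-2361/646 d=4859/1938
  seg 3: a=-1 b=-415/114 c=1249/323 d=-1427/1938
  seg 4: a=3 b=-310/969 c=-1783/646 d=1783/3876
S(3/4) = 140643/82688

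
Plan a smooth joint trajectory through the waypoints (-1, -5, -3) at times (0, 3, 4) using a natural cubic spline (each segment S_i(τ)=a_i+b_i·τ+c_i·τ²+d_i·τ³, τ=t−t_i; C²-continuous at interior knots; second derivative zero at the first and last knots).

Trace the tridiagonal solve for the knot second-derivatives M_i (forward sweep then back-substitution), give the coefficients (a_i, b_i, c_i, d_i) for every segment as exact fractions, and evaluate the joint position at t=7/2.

Δ: Δ0=-4/3, Δ1=2
row 1: diag=8, rhs=20; c'=1/8, d'=5/2
back: M1=5/2
M: M0=0, M1=5/2, M2=0
seg 0: a=-1, c=M0/2=0, d=(M1−M0)/(6·3)=5/36, b=Δ0−h0·(2M0+M1)/6=-31/12
seg 1: a=-5, c=M1/2=5/4, d=(M2−M1)/(6·1)=-5/12, b=Δ1−h1·(2M1+M2)/6=7/6
t_q=7/2 → seg 1, τ=1/2; S=-5+7/6·τ+5/4·τ²+-5/12·τ³=-133/32

  seg 0: a=-1 b=-31/12 c=0 d=5/36
  seg 1: a=-5 b=7/6 c=5/4 d=-5/12
S(7/2) = -133/32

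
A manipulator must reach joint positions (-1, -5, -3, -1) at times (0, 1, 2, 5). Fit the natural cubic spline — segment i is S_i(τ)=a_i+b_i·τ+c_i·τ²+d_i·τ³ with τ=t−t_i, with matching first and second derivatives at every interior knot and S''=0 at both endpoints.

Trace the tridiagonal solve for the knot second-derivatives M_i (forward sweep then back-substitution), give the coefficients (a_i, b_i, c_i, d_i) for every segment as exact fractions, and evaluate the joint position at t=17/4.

Δ: Δ0=-4, Δ1=2, Δ2=2/3
row 1: diag=4, rhs=36; c'=1/4, d'=9
row 2: denom=8−1·1/4=31/4; d'=(-8−1·9)/(31/4)=-68/31
back: M2=-68/31
back: M1=9−1/4·-68/31=296/31
M: M0=0, M1=296/31, M2=-68/31, M3=0
seg 0: a=-1, c=M0/2=0, d=(M1−M0)/(6·1)=148/93, b=Δ0−h0·(2M0+M1)/6=-520/93
seg 1: a=-5, c=M1/2=148/31, d=(M2−M1)/(6·1)=-182/93, b=Δ1−h1·(2M1+M2)/6=-76/93
seg 2: a=-3, c=M2/2=-34/31, d=(M3−M2)/(6·3)=34/279, b=Δ2−h2·(2M2+M3)/6=266/93
t_q=17/4 → seg 2, τ=9/4; S=-3+266/93·τ+-34/31·τ²+34/279·τ³=-723/992

  seg 0: a=-1 b=-520/93 c=0 d=148/93
  seg 1: a=-5 b=-76/93 c=148/31 d=-182/93
  seg 2: a=-3 b=266/93 c=-34/31 d=34/279
S(17/4) = -723/992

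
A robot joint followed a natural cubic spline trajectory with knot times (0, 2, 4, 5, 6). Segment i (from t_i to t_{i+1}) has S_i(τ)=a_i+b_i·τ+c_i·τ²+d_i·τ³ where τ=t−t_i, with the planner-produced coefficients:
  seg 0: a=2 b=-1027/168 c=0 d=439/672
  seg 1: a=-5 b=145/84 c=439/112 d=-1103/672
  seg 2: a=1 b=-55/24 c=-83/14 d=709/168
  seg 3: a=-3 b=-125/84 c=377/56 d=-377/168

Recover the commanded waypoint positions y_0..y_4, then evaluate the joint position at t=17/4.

y_0=2 y_1=-5 y_2=1 y_3=-3 y_4=0
S(17/4) = 439/3584

y_0 = S_0(0) = a_0 = 2
y_1 = S_1(0) = a_1 = -5
y_2 = S_2(0) = a_2 = 1
y_3 = S_3(0) = a_3 = -3
y_4 = S_3(1) = 0
t_q=17/4 is in segment 2 (τ=1/4); S_2(τ)=439/3584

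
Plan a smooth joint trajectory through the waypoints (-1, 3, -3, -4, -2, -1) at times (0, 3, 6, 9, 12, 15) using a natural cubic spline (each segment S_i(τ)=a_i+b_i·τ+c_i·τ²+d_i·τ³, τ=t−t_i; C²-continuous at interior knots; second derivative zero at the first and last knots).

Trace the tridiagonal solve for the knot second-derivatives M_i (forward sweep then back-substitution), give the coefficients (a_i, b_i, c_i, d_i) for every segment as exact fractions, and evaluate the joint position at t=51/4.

Δ: Δ0=4/3, Δ1=-2, Δ2=-1/3, Δ3=2/3, Δ4=1/3
row 1: diag=12, rhs=-20; c'=1/4, d'=-5/3
row 2: denom=12−3·1/4=45/4; d'=(10−3·-5/3)/(45/4)=4/3
row 3: denom=12−3·4/15=56/5; d'=(6−3·4/3)/(56/5)=5/28
row 4: denom=12−3·15/56=627/56; d'=(-2−3·5/28)/(627/56)=-142/627
back: M4=-142/627
back: M3=5/28−15/56·-142/627=50/209
back: M2=4/3−4/15·50/209=796/627
back: M1=-5/3−1/4·796/627=-1244/627
M: M0=0, M1=-1244/627, M2=796/627, M3=50/209, M4=-142/627, M5=0
seg 0: a=-1, c=M0/2=0, d=(M1−M0)/(6·3)=-622/5643, b=Δ0−h0·(2M0+M1)/6=486/209
seg 1: a=3, c=M1/2=-622/627, d=(M2−M1)/(6·3)=340/1881, b=Δ1−h1·(2M1+M2)/6=-136/209
seg 2: a=-3, c=M2/2=398/627, d=(M3−M2)/(6·3)=-17/297, b=Δ2−h2·(2M2+M3)/6=-360/209
seg 3: a=-4, c=M3/2=25/209, d=(M4−M3)/(6·3)=-146/5643, b=Δ3−h3·(2M3+M4)/6=113/209
seg 4: a=-2, c=M4/2=-71/627, d=(M5−M4)/(6·3)=71/5643, b=Δ4−h4·(2M4+M5)/6=117/209
t_q=51/4 → seg 4, τ=3/4; S=-2+117/209·τ+-71/627·τ²+71/5643·τ³=-21917/13376

  seg 0: a=-1 b=486/209 c=0 d=-622/5643
  seg 1: a=3 b=-136/209 c=-622/627 d=340/1881
  seg 2: a=-3 b=-360/209 c=398/627 d=-17/297
  seg 3: a=-4 b=113/209 c=25/209 d=-146/5643
  seg 4: a=-2 b=117/209 c=-71/627 d=71/5643
S(51/4) = -21917/13376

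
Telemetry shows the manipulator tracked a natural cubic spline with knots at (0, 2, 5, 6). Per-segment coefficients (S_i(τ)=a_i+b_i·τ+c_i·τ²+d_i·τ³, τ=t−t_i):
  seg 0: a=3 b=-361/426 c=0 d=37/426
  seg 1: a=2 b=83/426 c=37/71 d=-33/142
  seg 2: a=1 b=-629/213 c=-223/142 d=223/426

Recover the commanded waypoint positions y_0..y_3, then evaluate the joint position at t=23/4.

y_0 = S_0(0) = a_0 = 3
y_1 = S_1(0) = a_1 = 2
y_2 = S_2(0) = a_2 = 1
y_3 = S_2(1) = -3
t_q=23/4 is in segment 2 (τ=3/4); S_2(τ)=-17061/9088

y_0=3 y_1=2 y_2=1 y_3=-3
S(23/4) = -17061/9088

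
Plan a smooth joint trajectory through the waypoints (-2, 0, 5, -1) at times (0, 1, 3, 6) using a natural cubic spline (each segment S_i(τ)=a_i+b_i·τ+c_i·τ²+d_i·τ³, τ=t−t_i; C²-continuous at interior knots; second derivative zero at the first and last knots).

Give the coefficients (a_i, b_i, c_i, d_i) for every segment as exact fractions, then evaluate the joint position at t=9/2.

Δ: Δ0=2, Δ1=5/2, Δ2=-2
row 1: diag=6, rhs=3; c'=1/3, d'=1/2
row 2: denom=10−2·1/3=28/3; d'=(-27−2·1/2)/(28/3)=-3
back: M2=-3
back: M1=1/2−1/3·-3=3/2
M: M0=0, M1=3/2, M2=-3, M3=0
seg 0: a=-2, c=M0/2=0, d=(M1−M0)/(6·1)=1/4, b=Δ0−h0·(2M0+M1)/6=7/4
seg 1: a=0, c=M1/2=3/4, d=(M2−M1)/(6·2)=-3/8, b=Δ1−h1·(2M1+M2)/6=5/2
seg 2: a=5, c=M2/2=-3/2, d=(M3−M2)/(6·3)=1/6, b=Δ2−h2·(2M2+M3)/6=1
t_q=9/2 → seg 2, τ=3/2; S=5+1·τ+-3/2·τ²+1/6·τ³=59/16

  seg 0: a=-2 b=7/4 c=0 d=1/4
  seg 1: a=0 b=5/2 c=3/4 d=-3/8
  seg 2: a=5 b=1 c=-3/2 d=1/6
S(9/2) = 59/16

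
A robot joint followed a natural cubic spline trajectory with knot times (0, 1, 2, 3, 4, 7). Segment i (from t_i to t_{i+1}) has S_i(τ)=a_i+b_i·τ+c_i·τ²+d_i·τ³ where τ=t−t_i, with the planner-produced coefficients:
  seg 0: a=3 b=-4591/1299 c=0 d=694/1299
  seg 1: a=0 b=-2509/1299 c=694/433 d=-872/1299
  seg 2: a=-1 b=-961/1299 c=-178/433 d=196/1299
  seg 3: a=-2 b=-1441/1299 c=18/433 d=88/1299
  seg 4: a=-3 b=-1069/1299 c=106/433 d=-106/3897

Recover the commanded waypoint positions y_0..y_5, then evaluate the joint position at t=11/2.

y_0=3 y_1=0 y_2=-1 y_3=-2 y_4=-3 y_5=-4
S(11/2) = -6539/1732

y_0 = S_0(0) = a_0 = 3
y_1 = S_1(0) = a_1 = 0
y_2 = S_2(0) = a_2 = -1
y_3 = S_3(0) = a_3 = -2
y_4 = S_4(0) = a_4 = -3
y_5 = S_4(3) = -4
t_q=11/2 is in segment 4 (τ=3/2); S_4(τ)=-6539/1732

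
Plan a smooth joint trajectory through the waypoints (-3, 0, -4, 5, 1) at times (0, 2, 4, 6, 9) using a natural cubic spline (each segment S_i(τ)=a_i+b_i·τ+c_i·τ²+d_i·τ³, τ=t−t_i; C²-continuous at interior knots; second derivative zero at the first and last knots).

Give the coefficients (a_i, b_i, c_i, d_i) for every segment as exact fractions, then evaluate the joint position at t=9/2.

  seg 0: a=-3 b=634/213 c=0 d=-629/1704
  seg 1: a=0 b=-619/426 c=-629/284 d=827/852
  seg 2: a=-4 b=569/426 c=1025/284 d=-1727/1704
  seg 3: a=5 b=769/213 c=-351/142 d=39/142
S(9/2) = -11617/4544

Δ: Δ0=3/2, Δ1=-2, Δ2=9/2, Δ3=-4/3
row 1: diag=8, rhs=-21; c'=1/4, d'=-21/8
row 2: denom=8−2·1/4=15/2; d'=(39−2·-21/8)/(15/2)=59/10
row 3: denom=10−2·4/15=142/15; d'=(-35−2·59/10)/(142/15)=-351/71
back: M3=-351/71
back: M2=59/10−4/15·-351/71=1025/142
back: M1=-21/8−1/4·1025/142=-629/142
M: M0=0, M1=-629/142, M2=1025/142, M3=-351/71, M4=0
seg 0: a=-3, c=M0/2=0, d=(M1−M0)/(6·2)=-629/1704, b=Δ0−h0·(2M0+M1)/6=634/213
seg 1: a=0, c=M1/2=-629/284, d=(M2−M1)/(6·2)=827/852, b=Δ1−h1·(2M1+M2)/6=-619/426
seg 2: a=-4, c=M2/2=1025/284, d=(M3−M2)/(6·2)=-1727/1704, b=Δ2−h2·(2M2+M3)/6=569/426
seg 3: a=5, c=M3/2=-351/142, d=(M4−M3)/(6·3)=39/142, b=Δ3−h3·(2M3+M4)/6=769/213
t_q=9/2 → seg 2, τ=1/2; S=-4+569/426·τ+1025/284·τ²+-1727/1704·τ³=-11617/4544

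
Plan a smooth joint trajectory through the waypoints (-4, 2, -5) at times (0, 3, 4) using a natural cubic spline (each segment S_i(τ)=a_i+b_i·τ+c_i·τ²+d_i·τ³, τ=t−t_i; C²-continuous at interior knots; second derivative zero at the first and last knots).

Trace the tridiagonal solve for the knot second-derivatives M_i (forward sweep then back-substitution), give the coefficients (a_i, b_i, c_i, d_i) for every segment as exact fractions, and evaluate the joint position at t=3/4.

  seg 0: a=-4 b=43/8 c=0 d=-3/8
  seg 1: a=2 b=-19/4 c=-27/8 d=9/8
S(3/4) = -65/512

Δ: Δ0=2, Δ1=-7
row 1: diag=8, rhs=-54; c'=1/8, d'=-27/4
back: M1=-27/4
M: M0=0, M1=-27/4, M2=0
seg 0: a=-4, c=M0/2=0, d=(M1−M0)/(6·3)=-3/8, b=Δ0−h0·(2M0+M1)/6=43/8
seg 1: a=2, c=M1/2=-27/8, d=(M2−M1)/(6·1)=9/8, b=Δ1−h1·(2M1+M2)/6=-19/4
t_q=3/4 → seg 0, τ=3/4; S=-4+43/8·τ+0·τ²+-3/8·τ³=-65/512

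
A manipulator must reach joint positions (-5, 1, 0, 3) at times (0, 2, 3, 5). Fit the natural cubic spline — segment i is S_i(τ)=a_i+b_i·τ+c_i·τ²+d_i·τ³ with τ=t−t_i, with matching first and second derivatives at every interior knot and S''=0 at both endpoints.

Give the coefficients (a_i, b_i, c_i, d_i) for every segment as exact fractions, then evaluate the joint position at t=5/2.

Δ: Δ0=3, Δ1=-1, Δ2=3/2
row 1: diag=6, rhs=-24; c'=1/6, d'=-4
row 2: denom=6−1·1/6=35/6; d'=(15−1·-4)/(35/6)=114/35
back: M2=114/35
back: M1=-4−1/6·114/35=-159/35
M: M0=0, M1=-159/35, M2=114/35, M3=0
seg 0: a=-5, c=M0/2=0, d=(M1−M0)/(6·2)=-53/140, b=Δ0−h0·(2M0+M1)/6=158/35
seg 1: a=1, c=M1/2=-159/70, d=(M2−M1)/(6·1)=13/10, b=Δ1−h1·(2M1+M2)/6=-1/35
seg 2: a=0, c=M2/2=57/35, d=(M3−M2)/(6·2)=-19/70, b=Δ2−h2·(2M2+M3)/6=-47/70
t_q=5/2 → seg 1, τ=1/2; S=1+-1/35·τ+-159/70·τ²+13/10·τ³=65/112

  seg 0: a=-5 b=158/35 c=0 d=-53/140
  seg 1: a=1 b=-1/35 c=-159/70 d=13/10
  seg 2: a=0 b=-47/70 c=57/35 d=-19/70
S(5/2) = 65/112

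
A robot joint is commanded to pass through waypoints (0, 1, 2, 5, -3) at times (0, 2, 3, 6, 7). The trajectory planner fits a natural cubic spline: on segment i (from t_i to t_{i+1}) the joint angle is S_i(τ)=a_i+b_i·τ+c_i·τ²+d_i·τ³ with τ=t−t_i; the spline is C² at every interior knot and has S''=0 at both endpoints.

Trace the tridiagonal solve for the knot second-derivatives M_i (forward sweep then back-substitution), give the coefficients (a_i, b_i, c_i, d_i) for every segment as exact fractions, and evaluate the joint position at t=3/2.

  seg 0: a=0 b=80/161 c=0 d=1/1288
  seg 1: a=1 b=163/322 c=3/644 d=45/92
  seg 2: a=2 b=1277/644 c=237/161 d=-1159/1932
  seg 3: a=5 b=-1733/322 c=-2529/644 d=843/644
S(3/2) = 1101/1472

Δ: Δ0=1/2, Δ1=1, Δ2=1, Δ3=-8
row 1: diag=6, rhs=3; c'=1/6, d'=1/2
row 2: denom=8−1·1/6=47/6; d'=(0−1·1/2)/(47/6)=-3/47
row 3: denom=8−3·18/47=322/47; d'=(-54−3·-3/47)/(322/47)=-2529/322
back: M3=-2529/322
back: M2=-3/47−18/47·-2529/322=474/161
back: M1=1/2−1/6·474/161=3/322
M: M0=0, M1=3/322, M2=474/161, M3=-2529/322, M4=0
seg 0: a=0, c=M0/2=0, d=(M1−M0)/(6·2)=1/1288, b=Δ0−h0·(2M0+M1)/6=80/161
seg 1: a=1, c=M1/2=3/644, d=(M2−M1)/(6·1)=45/92, b=Δ1−h1·(2M1+M2)/6=163/322
seg 2: a=2, c=M2/2=237/161, d=(M3−M2)/(6·3)=-1159/1932, b=Δ2−h2·(2M2+M3)/6=1277/644
seg 3: a=5, c=M3/2=-2529/644, d=(M4−M3)/(6·1)=843/644, b=Δ3−h3·(2M3+M4)/6=-1733/322
t_q=3/2 → seg 0, τ=3/2; S=0+80/161·τ+0·τ²+1/1288·τ³=1101/1472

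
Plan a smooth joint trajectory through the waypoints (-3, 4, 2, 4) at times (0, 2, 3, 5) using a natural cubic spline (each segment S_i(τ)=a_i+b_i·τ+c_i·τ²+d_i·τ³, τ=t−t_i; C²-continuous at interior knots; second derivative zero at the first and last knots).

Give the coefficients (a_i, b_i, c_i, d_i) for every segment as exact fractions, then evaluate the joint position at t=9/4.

  seg 0: a=-3 b=389/70 c=0 d=-18/35
  seg 1: a=4 b=-43/70 c=-108/35 d=17/10
  seg 2: a=2 b=-59/35 c=141/70 d=-47/140
S(9/4) = 16487/4480

Δ: Δ0=7/2, Δ1=-2, Δ2=1
row 1: diag=6, rhs=-33; c'=1/6, d'=-11/2
row 2: denom=6−1·1/6=35/6; d'=(18−1·-11/2)/(35/6)=141/35
back: M2=141/35
back: M1=-11/2−1/6·141/35=-216/35
M: M0=0, M1=-216/35, M2=141/35, M3=0
seg 0: a=-3, c=M0/2=0, d=(M1−M0)/(6·2)=-18/35, b=Δ0−h0·(2M0+M1)/6=389/70
seg 1: a=4, c=M1/2=-108/35, d=(M2−M1)/(6·1)=17/10, b=Δ1−h1·(2M1+M2)/6=-43/70
seg 2: a=2, c=M2/2=141/70, d=(M3−M2)/(6·2)=-47/140, b=Δ2−h2·(2M2+M3)/6=-59/35
t_q=9/4 → seg 1, τ=1/4; S=4+-43/70·τ+-108/35·τ²+17/10·τ³=16487/4480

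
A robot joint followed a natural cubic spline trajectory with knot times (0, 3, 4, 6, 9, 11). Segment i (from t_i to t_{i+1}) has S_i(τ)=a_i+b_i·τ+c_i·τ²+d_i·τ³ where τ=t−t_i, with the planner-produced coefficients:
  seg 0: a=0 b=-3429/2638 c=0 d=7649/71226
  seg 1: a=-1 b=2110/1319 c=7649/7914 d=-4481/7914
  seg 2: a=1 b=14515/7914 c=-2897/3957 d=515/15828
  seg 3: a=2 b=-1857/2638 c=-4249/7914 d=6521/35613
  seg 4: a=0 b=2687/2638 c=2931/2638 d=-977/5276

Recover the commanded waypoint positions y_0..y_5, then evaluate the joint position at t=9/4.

y_0=0 y_1=-1 y_2=1 y_3=2 y_4=0 y_5=5
S(9/4) = -287253/168832

y_0 = S_0(0) = a_0 = 0
y_1 = S_1(0) = a_1 = -1
y_2 = S_2(0) = a_2 = 1
y_3 = S_3(0) = a_3 = 2
y_4 = S_4(0) = a_4 = 0
y_5 = S_4(2) = 5
t_q=9/4 is in segment 0 (τ=9/4); S_0(τ)=-287253/168832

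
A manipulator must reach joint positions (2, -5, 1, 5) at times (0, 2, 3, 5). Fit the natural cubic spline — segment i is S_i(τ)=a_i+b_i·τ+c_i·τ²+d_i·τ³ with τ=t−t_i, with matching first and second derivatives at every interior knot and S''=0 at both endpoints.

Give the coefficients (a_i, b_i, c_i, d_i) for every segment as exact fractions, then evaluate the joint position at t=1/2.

Δ: Δ0=-7/2, Δ1=6, Δ2=2
row 1: diag=6, rhs=57; c'=1/6, d'=19/2
row 2: denom=6−1·1/6=35/6; d'=(-24−1·19/2)/(35/6)=-201/35
back: M2=-201/35
back: M1=19/2−1/6·-201/35=366/35
M: M0=0, M1=366/35, M2=-201/35, M3=0
seg 0: a=2, c=M0/2=0, d=(M1−M0)/(6·2)=61/70, b=Δ0−h0·(2M0+M1)/6=-489/70
seg 1: a=-5, c=M1/2=183/35, d=(M2−M1)/(6·1)=-27/10, b=Δ1−h1·(2M1+M2)/6=243/70
seg 2: a=1, c=M2/2=-201/70, d=(M3−M2)/(6·2)=67/140, b=Δ2−h2·(2M2+M3)/6=204/35
t_q=1/2 → seg 0, τ=1/2; S=2+-489/70·τ+0·τ²+61/70·τ³=-155/112

  seg 0: a=2 b=-489/70 c=0 d=61/70
  seg 1: a=-5 b=243/70 c=183/35 d=-27/10
  seg 2: a=1 b=204/35 c=-201/70 d=67/140
S(1/2) = -155/112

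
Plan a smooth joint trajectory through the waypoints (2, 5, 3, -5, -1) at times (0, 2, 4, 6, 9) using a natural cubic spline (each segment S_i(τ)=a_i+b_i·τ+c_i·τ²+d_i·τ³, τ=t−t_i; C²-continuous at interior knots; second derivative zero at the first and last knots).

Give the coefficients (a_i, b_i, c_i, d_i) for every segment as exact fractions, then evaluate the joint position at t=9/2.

Δ: Δ0=3/2, Δ1=-1, Δ2=-4, Δ3=4/3
row 1: diag=8, rhs=-15; c'=1/4, d'=-15/8
row 2: denom=8−2·1/4=15/2; d'=(-18−2·-15/8)/(15/2)=-19/10
row 3: denom=10−2·4/15=142/15; d'=(32−2·-19/10)/(142/15)=537/142
back: M3=537/142
back: M2=-19/10−4/15·537/142=-413/142
back: M1=-15/8−1/4·-413/142=-163/142
M: M0=0, M1=-163/142, M2=-413/142, M3=537/142, M4=0
seg 0: a=2, c=M0/2=0, d=(M1−M0)/(6·2)=-163/1704, b=Δ0−h0·(2M0+M1)/6=401/213
seg 1: a=5, c=M1/2=-163/284, d=(M2−M1)/(6·2)=-125/852, b=Δ1−h1·(2M1+M2)/6=313/426
seg 2: a=3, c=M2/2=-413/284, d=(M3−M2)/(6·2)=475/852, b=Δ2−h2·(2M2+M3)/6=-1415/426
seg 3: a=-5, c=M3/2=537/284, d=(M4−M3)/(6·3)=-179/852, b=Δ3−h3·(2M3+M4)/6=-1043/426
t_q=9/2 → seg 2, τ=1/2; S=3+-1415/426·τ+-413/284·τ²+475/852·τ³=2375/2272

  seg 0: a=2 b=401/213 c=0 d=-163/1704
  seg 1: a=5 b=313/426 c=-163/284 d=-125/852
  seg 2: a=3 b=-1415/426 c=-413/284 d=475/852
  seg 3: a=-5 b=-1043/426 c=537/284 d=-179/852
S(9/2) = 2375/2272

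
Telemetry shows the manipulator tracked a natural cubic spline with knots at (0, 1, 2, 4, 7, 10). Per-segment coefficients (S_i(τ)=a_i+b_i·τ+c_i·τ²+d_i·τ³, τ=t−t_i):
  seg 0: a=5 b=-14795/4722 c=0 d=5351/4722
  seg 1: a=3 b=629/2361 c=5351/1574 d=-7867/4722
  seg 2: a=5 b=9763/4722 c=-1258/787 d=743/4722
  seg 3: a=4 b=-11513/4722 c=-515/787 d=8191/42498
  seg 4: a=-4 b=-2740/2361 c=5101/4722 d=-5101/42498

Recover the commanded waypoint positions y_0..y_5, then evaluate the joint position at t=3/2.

y_0 = S_0(0) = a_0 = 5
y_1 = S_1(0) = a_1 = 3
y_2 = S_2(0) = a_2 = 5
y_3 = S_3(0) = a_3 = 4
y_4 = S_4(0) = a_4 = -4
y_5 = S_4(3) = -1
t_q=3/2 is in segment 1 (τ=1/2); S_1(τ)=47533/12592

y_0=5 y_1=3 y_2=5 y_3=4 y_4=-4 y_5=-1
S(3/2) = 47533/12592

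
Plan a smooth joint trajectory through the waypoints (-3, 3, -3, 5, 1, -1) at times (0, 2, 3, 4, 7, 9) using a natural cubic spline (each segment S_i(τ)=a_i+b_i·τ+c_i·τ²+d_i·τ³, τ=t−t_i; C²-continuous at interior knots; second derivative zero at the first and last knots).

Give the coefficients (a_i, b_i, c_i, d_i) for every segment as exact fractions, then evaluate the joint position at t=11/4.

Δ: Δ0=3, Δ1=-6, Δ2=8, Δ3=-4/3, Δ4=-1
row 1: diag=6, rhs=-54; c'=1/6, d'=-9
row 2: denom=4−1·1/6=23/6; d'=(84−1·-9)/(23/6)=558/23
row 3: denom=8−1·6/23=178/23; d'=(-56−1·558/23)/(178/23)=-923/89
row 4: denom=10−3·69/178=1573/178; d'=(2−3·-923/89)/(1573/178)=5894/1573
back: M4=5894/1573
back: M3=-923/89−69/178·5894/1573=-18598/1573
back: M2=558/23−6/23·-18598/1573=43014/1573
back: M1=-9−1/6·43014/1573=-21326/1573
M: M0=0, M1=-21326/1573, M2=43014/1573, M3=-18598/1573, M4=5894/1573, M5=0
seg 0: a=-3, c=M0/2=0, d=(M1−M0)/(6·2)=-10663/9438, b=Δ0−h0·(2M0+M1)/6=35483/4719
seg 1: a=3, c=M1/2=-10663/1573, d=(M2−M1)/(6·1)=32170/4719, b=Δ1−h1·(2M1+M2)/6=-28495/4719
seg 2: a=-3, c=M2/2=21507/1573, d=(M3−M2)/(6·1)=-30806/4719, b=Δ2−h2·(2M2+M3)/6=367/429
seg 3: a=5, c=M3/2=-9299/1573, d=(M4−M3)/(6·3)=314/363, b=Δ3−h3·(2M3+M4)/6=40661/4719
seg 4: a=1, c=M4/2=2947/1573, d=(M5−M4)/(6·2)=-2947/9438, b=Δ4−h4·(2M4+M5)/6=-16507/4719
t_q=11/4 → seg 1, τ=3/4; S=3+-28495/4719·τ+-10663/1573·τ²+32170/4719·τ³=-124121/50336

  seg 0: a=-3 b=35483/4719 c=0 d=-10663/9438
  seg 1: a=3 b=-28495/4719 c=-10663/1573 d=32170/4719
  seg 2: a=-3 b=367/429 c=21507/1573 d=-30806/4719
  seg 3: a=5 b=40661/4719 c=-9299/1573 d=314/363
  seg 4: a=1 b=-16507/4719 c=2947/1573 d=-2947/9438
S(11/4) = -124121/50336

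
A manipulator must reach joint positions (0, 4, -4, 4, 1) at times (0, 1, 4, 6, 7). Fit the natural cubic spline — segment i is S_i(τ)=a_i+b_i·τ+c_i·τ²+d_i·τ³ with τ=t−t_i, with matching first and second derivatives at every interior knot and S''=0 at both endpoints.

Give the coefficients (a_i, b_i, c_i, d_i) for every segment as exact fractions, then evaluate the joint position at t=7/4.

Δ: Δ0=4, Δ1=-8/3, Δ2=4, Δ3=-3
row 1: diag=8, rhs=-40; c'=3/8, d'=-5
row 2: denom=10−3·3/8=71/8; d'=(40−3·-5)/(71/8)=440/71
row 3: denom=6−2·16/71=394/71; d'=(-42−2·440/71)/(394/71)=-1931/197
back: M3=-1931/197
back: M2=440/71−16/71·-1931/197=1656/197
back: M1=-5−3/8·1656/197=-1606/197
M: M0=0, M1=-1606/197, M2=1656/197, M3=-1931/197, M4=0
seg 0: a=0, c=M0/2=0, d=(M1−M0)/(6·1)=-803/591, b=Δ0−h0·(2M0+M1)/6=3167/591
seg 1: a=4, c=M1/2=-803/197, d=(M2−M1)/(6·3)=1631/1773, b=Δ1−h1·(2M1+M2)/6=758/591
seg 2: a=-4, c=M2/2=828/197, d=(M3−M2)/(6·2)=-3587/2364, b=Δ2−h2·(2M2+M3)/6=983/591
seg 3: a=4, c=M3/2=-1931/394, d=(M4−M3)/(6·1)=1931/1182, b=Δ3−h3·(2M3+M4)/6=158/591
t_q=7/4 → seg 1, τ=3/4; S=4+758/591·τ+-803/197·τ²+1631/1773·τ³=38545/12608

  seg 0: a=0 b=3167/591 c=0 d=-803/591
  seg 1: a=4 b=758/591 c=-803/197 d=1631/1773
  seg 2: a=-4 b=983/591 c=828/197 d=-3587/2364
  seg 3: a=4 b=158/591 c=-1931/394 d=1931/1182
S(7/4) = 38545/12608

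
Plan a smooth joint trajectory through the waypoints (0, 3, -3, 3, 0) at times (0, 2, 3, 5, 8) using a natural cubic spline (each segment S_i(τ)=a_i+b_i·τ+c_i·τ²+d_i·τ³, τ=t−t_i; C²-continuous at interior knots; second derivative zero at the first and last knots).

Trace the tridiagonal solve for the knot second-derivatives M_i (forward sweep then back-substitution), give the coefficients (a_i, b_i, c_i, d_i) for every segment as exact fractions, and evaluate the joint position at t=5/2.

Δ: Δ0=3/2, Δ1=-6, Δ2=3, Δ3=-1
row 1: diag=6, rhs=-45; c'=1/6, d'=-15/2
row 2: denom=6−1·1/6=35/6; d'=(54−1·-15/2)/(35/6)=369/35
row 3: denom=10−2·12/35=326/35; d'=(-24−2·369/35)/(326/35)=-789/163
back: M3=-789/163
back: M2=369/35−12/35·-789/163=1989/163
back: M1=-15/2−1/6·1989/163=-1554/163
M: M0=0, M1=-1554/163, M2=1989/163, M3=-789/163, M4=0
seg 0: a=0, c=M0/2=0, d=(M1−M0)/(6·2)=-259/326, b=Δ0−h0·(2M0+M1)/6=1525/326
seg 1: a=3, c=M1/2=-777/163, d=(M2−M1)/(6·1)=1181/326, b=Δ1−h1·(2M1+M2)/6=-1583/326
seg 2: a=-3, c=M2/2=1989/326, d=(M3−M2)/(6·2)=-463/326, b=Δ2−h2·(2M2+M3)/6=-574/163
seg 3: a=3, c=M3/2=-789/326, d=(M4−M3)/(6·3)=263/978, b=Δ3−h3·(2M3+M4)/6=626/163
t_q=5/2 → seg 1, τ=1/2; S=3+-1583/326·τ+-777/163·τ²+1181/326·τ³=-435/2608

  seg 0: a=0 b=1525/326 c=0 d=-259/326
  seg 1: a=3 b=-1583/326 c=-777/163 d=1181/326
  seg 2: a=-3 b=-574/163 c=1989/326 d=-463/326
  seg 3: a=3 b=626/163 c=-789/326 d=263/978
S(5/2) = -435/2608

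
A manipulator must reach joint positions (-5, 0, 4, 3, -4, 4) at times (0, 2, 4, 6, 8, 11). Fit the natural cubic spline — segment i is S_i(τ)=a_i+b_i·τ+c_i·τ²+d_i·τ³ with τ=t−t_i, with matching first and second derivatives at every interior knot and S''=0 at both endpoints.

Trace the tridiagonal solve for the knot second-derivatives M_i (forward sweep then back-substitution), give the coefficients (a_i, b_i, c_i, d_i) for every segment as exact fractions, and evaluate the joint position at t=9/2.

  seg 0: a=-5 b=403/159 c=0 d=-11/1272
  seg 1: a=0 b=773/318 c=-11/212 d=-13/159
  seg 2: a=4 b=395/318 c=-115/212 d=-209/1272
  seg 3: a=3 b=-461/159 c=-81/53 d=781/1272
  seg 4: a=-4 b=-523/318 c=457/212 d=-457/1908
S(9/2) = 15145/3392

Δ: Δ0=5/2, Δ1=2, Δ2=-1/2, Δ3=-7/2, Δ4=8/3
row 1: diag=8, rhs=-3; c'=1/4, d'=-3/8
row 2: denom=8−2·1/4=15/2; d'=(-15−2·-3/8)/(15/2)=-19/10
row 3: denom=8−2·4/15=112/15; d'=(-18−2·-19/10)/(112/15)=-213/112
row 4: denom=10−2·15/56=265/28; d'=(37−2·-213/112)/(265/28)=457/106
back: M4=457/106
back: M3=-213/112−15/56·457/106=-162/53
back: M2=-19/10−4/15·-162/53=-115/106
back: M1=-3/8−1/4·-115/106=-11/106
M: M0=0, M1=-11/106, M2=-115/106, M3=-162/53, M4=457/106, M5=0
seg 0: a=-5, c=M0/2=0, d=(M1−M0)/(6·2)=-11/1272, b=Δ0−h0·(2M0+M1)/6=403/159
seg 1: a=0, c=M1/2=-11/212, d=(M2−M1)/(6·2)=-13/159, b=Δ1−h1·(2M1+M2)/6=773/318
seg 2: a=4, c=M2/2=-115/212, d=(M3−M2)/(6·2)=-209/1272, b=Δ2−h2·(2M2+M3)/6=395/318
seg 3: a=3, c=M3/2=-81/53, d=(M4−M3)/(6·2)=781/1272, b=Δ3−h3·(2M3+M4)/6=-461/159
seg 4: a=-4, c=M4/2=457/212, d=(M5−M4)/(6·3)=-457/1908, b=Δ4−h4·(2M4+M5)/6=-523/318
t_q=9/2 → seg 2, τ=1/2; S=4+395/318·τ+-115/212·τ²+-209/1272·τ³=15145/3392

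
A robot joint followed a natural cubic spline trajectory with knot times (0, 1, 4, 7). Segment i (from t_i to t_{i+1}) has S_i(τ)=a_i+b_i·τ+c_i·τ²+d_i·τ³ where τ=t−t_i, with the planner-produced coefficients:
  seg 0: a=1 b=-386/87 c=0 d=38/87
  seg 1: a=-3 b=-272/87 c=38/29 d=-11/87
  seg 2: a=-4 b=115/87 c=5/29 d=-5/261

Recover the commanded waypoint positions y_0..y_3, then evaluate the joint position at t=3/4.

y_0=1 y_1=-3 y_2=-4 y_3=1
S(3/4) = -1989/928

y_0 = S_0(0) = a_0 = 1
y_1 = S_1(0) = a_1 = -3
y_2 = S_2(0) = a_2 = -4
y_3 = S_2(3) = 1
t_q=3/4 is in segment 0 (τ=3/4); S_0(τ)=-1989/928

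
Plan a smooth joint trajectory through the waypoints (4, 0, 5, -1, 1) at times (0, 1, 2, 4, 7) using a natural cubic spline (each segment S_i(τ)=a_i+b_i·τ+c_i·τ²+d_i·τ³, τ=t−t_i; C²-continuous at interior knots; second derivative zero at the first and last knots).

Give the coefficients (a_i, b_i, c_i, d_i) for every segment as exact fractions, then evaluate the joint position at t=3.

  seg 0: a=4 b=-2171/321 c=0 d=887/321
  seg 1: a=0 b=490/321 c=887/107 d=-1546/321
  seg 2: a=5 b=1174/321 c=-659/107 d=1817/1284
  seg 3: a=-1 b=-1283/321 c=499/214 d=-499/1926
S(3) = 1675/428

Δ: Δ0=-4, Δ1=5, Δ2=-3, Δ3=2/3
row 1: diag=4, rhs=54; c'=1/4, d'=27/2
row 2: denom=6−1·1/4=23/4; d'=(-48−1·27/2)/(23/4)=-246/23
row 3: denom=10−2·8/23=214/23; d'=(22−2·-246/23)/(214/23)=499/107
back: M3=499/107
back: M2=-246/23−8/23·499/107=-1318/107
back: M1=27/2−1/4·-1318/107=1774/107
M: M0=0, M1=1774/107, M2=-1318/107, M3=499/107, M4=0
seg 0: a=4, c=M0/2=0, d=(M1−M0)/(6·1)=887/321, b=Δ0−h0·(2M0+M1)/6=-2171/321
seg 1: a=0, c=M1/2=887/107, d=(M2−M1)/(6·1)=-1546/321, b=Δ1−h1·(2M1+M2)/6=490/321
seg 2: a=5, c=M2/2=-659/107, d=(M3−M2)/(6·2)=1817/1284, b=Δ2−h2·(2M2+M3)/6=1174/321
seg 3: a=-1, c=M3/2=499/214, d=(M4−M3)/(6·3)=-499/1926, b=Δ3−h3·(2M3+M4)/6=-1283/321
t_q=3 → seg 2, τ=1; S=5+1174/321·τ+-659/107·τ²+1817/1284·τ³=1675/428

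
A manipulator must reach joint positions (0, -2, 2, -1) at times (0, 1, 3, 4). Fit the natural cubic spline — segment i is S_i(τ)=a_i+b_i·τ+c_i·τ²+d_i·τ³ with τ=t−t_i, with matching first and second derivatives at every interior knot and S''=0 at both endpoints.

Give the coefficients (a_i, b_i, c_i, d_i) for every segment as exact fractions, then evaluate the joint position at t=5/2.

  seg 0: a=0 b=-49/16 c=0 d=17/16
  seg 1: a=-2 b=1/8 c=51/16 d=-9/8
  seg 2: a=2 b=-5/8 c=-57/16 d=19/16
S(5/2) = 25/16

Δ: Δ0=-2, Δ1=2, Δ2=-3
row 1: diag=6, rhs=24; c'=1/3, d'=4
row 2: denom=6−2·1/3=16/3; d'=(-30−2·4)/(16/3)=-57/8
back: M2=-57/8
back: M1=4−1/3·-57/8=51/8
M: M0=0, M1=51/8, M2=-57/8, M3=0
seg 0: a=0, c=M0/2=0, d=(M1−M0)/(6·1)=17/16, b=Δ0−h0·(2M0+M1)/6=-49/16
seg 1: a=-2, c=M1/2=51/16, d=(M2−M1)/(6·2)=-9/8, b=Δ1−h1·(2M1+M2)/6=1/8
seg 2: a=2, c=M2/2=-57/16, d=(M3−M2)/(6·1)=19/16, b=Δ2−h2·(2M2+M3)/6=-5/8
t_q=5/2 → seg 1, τ=3/2; S=-2+1/8·τ+51/16·τ²+-9/8·τ³=25/16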